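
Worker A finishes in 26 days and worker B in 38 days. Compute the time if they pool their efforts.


Rate of A = 1/26 per day
Rate of B = 1/38 per day
Combined rate = 1/26 + 1/38 = 64/988 ≈ 0.0648 per day
Days = 1 / combined rate = 988/64
≈ 15.44 days

15.44 days


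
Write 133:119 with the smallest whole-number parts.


GCD(133, 119) = 7
133/7 : 119/7
= 19:17

19:17


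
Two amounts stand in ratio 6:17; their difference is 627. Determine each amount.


Let A = 6k, B = 17k.
17k - 6k = 627
11k = 627 → k = 627/11 = 57
A = 6×57 = 342, B = 17×57 = 969
= A = 342, B = 969

A = 342, B = 969


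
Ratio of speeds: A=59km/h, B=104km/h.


Ratio = 59:104
GCD = 1
Simplified = 59:104
Time ratio (same distance) = 104:59
Speed ratio = 59:104

59:104


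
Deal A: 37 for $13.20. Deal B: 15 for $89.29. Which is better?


Deal A: $13.20/37 = $0.3568/unit
Deal B: $89.29/15 = $5.9527/unit
A is cheaper per unit
= Deal A

Deal A


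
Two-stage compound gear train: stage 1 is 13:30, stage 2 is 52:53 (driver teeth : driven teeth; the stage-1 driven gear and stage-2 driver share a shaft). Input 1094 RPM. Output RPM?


Stage 1: RPM_B = RPM_A × t_A/t_B = 1094 × 13/30 = 14222/30 ≈ 474.07
B and C share a shaft → RPM_C = RPM_B
Stage 2: RPM_D = RPM_C × t_C/t_D = RPM_A × (t_A×t_C)/(t_B×t_D)
Overall ratio = (13×52)/(30×53) = 676/1590
RPM_D = 1094 × 676/1590 = 739544/1590
≈ 465.12 RPM

465.12 RPM


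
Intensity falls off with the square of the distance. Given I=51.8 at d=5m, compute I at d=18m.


I₁d₁² = I₂d₂²
I₂ = I₁ × (d₁/d₂)²
= 51.8 × (5/18)²
= 51.8 × 25/324
= 1295/324
≈ 3.9969

3.9969


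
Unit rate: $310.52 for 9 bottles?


Unit rate = total / quantity
= 310.52 / 9
= $34.50 per unit

$34.50 per unit


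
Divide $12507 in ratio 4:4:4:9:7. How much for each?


Total parts = 4 + 4 + 4 + 9 + 7 = 28
Part 1: 12507 × 4/28 = 1786.71
Part 2: 12507 × 4/28 = 1786.71
Part 3: 12507 × 4/28 = 1786.71
Part 4: 12507 × 9/28 = 4020.11
Part 5: 12507 × 7/28 = 3126.75
= Part 1: $1786.71, Part 2: $1786.71, Part 3: $1786.71, Part 4: $4020.11, Part 5: $3126.75

Part 1: $1786.71, Part 2: $1786.71, Part 3: $1786.71, Part 4: $4020.11, Part 5: $3126.75


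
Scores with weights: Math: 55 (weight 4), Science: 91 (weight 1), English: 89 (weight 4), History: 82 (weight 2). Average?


Numerator = 55×4 + 91×1 + 89×4 + 82×2
= 220 + 91 + 356 + 164
= 831
Total weight = 11
Weighted avg = 831/11
= 75.55

75.55


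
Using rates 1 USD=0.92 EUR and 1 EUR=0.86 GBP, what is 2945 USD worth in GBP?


Step 1: 2945 USD × 0.92 = 2709.40 EUR
Step 2: 2709.40 EUR × 0.86 = 2330.08 GBP
Implied rate USD→GBP = 0.92 × 0.86 = 0.7912
= 2330.08 GBP

2330.08 GBP


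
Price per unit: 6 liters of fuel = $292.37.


Unit rate = total / quantity
= 292.37 / 6
= $48.73 per unit

$48.73 per unit


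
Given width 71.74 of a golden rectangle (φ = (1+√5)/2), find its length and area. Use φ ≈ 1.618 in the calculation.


φ = (1 + √5) / 2 ≈ 1.618
Length = width × φ = 71.74 × 1.618 = 116.07532
≈ 116.08
Area = width × length = 71.74 × 116.07532 = 8327.2434568 ≈ 8327.24
= Length: 116.08, Area: 8327.24

Length: 116.08, Area: 8327.24


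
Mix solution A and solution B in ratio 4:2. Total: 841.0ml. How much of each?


Total parts = 4 + 2 = 6
solution A: 841.0 × 4/6 = 560.7ml
solution B: 841.0 × 2/6 = 280.3ml
= 560.7ml and 280.3ml

560.7ml and 280.3ml


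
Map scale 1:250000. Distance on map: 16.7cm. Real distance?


Real distance = map distance × scale
= 16.7cm × 250000
= 4175000 cm = 41750.0 m
= 41.750 km

41.750 km


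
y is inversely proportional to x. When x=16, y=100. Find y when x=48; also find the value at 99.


Inverse proportion: x × y = constant
k = 16 × 100 = 1600
At x=48: k/48 = 33.33
At x=99: k/99 = 16.16
= 33.33 and 16.16

33.33 and 16.16


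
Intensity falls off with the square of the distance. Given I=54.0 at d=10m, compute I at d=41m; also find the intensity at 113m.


I₁d₁² = I₂d₂²
I at 41m = 54.0 × (10/41)² = 54.0 × 100/1681 = 5400/1681 ≈ 3.2124
I at 113m = 54.0 × (10/113)² = 54.0 × 100/12769 = 5400/12769 ≈ 0.4229
= 3.2124 and 0.4229

3.2124 and 0.4229


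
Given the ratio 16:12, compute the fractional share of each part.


Total parts = 16 + 12 = 28
First part: 16/28 = 4/7
Second part: 12/28 = 3/7
= 4/7 and 3/7

4/7 and 3/7


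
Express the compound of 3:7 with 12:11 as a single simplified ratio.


Compound ratio = (3×12) : (7×11)
= 36:77
GCD = 1
= 36:77

36:77


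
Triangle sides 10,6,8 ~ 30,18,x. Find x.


Scale factor = 30/10 = 3
Missing side = 8 × 3
= 24.0

24.0


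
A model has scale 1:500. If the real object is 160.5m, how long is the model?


Model size = real / scale
= 160.5 / 500
= 0.3210 m

0.3210 m


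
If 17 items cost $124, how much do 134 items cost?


Direct proportion: y/x = constant
k = 124/17 ≈ 7.2941
y₂ = k × 134 = 124 × 134 / 17 = 16616/17
≈ 977.41

977.41


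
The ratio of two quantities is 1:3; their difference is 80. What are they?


Let A = 1k, B = 3k.
3k - 1k = 80
2k = 80 → k = 80/2 = 40
A = 1×40 = 40, B = 3×40 = 120
= A = 40, B = 120

A = 40, B = 120


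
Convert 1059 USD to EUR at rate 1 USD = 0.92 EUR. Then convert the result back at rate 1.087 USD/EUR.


Amount × rate = 1059 × 0.92 = 974.28 EUR
Round-trip: 974.28 × 1.087 = 1059.04 USD
= 974.28 EUR, then 1059.04 USD

974.28 EUR, then 1059.04 USD


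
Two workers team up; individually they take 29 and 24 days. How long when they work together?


Rate of A = 1/29 per day
Rate of B = 1/24 per day
Combined rate = 1/29 + 1/24 = 53/696 ≈ 0.0761 per day
Days = 1 / combined rate = 696/53
≈ 13.13 days

13.13 days


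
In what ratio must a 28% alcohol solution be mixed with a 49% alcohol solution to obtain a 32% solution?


Let x parts of 28% mix with y parts of 49%.
28x + 49y = 32(x + y)
28x + 49y = 32x + 32y
x(28 - 32) = y(32 - 49)
x/y = (49 - 32)/(32 - 28) = 17/4
Simplify: 17:4
= 17:4

17:4


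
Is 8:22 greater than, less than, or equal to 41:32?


8/22 = 0.3636
41/32 = 1.2812
0.3636 < 1.2812, so 8:22 is less
= less than

less than


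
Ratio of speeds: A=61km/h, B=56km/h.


Ratio = 61:56
GCD = 1
Simplified = 61:56
Time ratio (same distance) = 56:61
Speed ratio = 61:56

61:56


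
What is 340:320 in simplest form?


GCD(340, 320) = 20
340/20 : 320/20
= 17:16

17:16


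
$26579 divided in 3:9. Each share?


Total parts = 3 + 9 = 12
Part 1: 26579 × 3/12 = 6644.75
Part 2: 26579 × 9/12 = 19934.25
= Part 1: $6644.75, Part 2: $19934.25

Part 1: $6644.75, Part 2: $19934.25


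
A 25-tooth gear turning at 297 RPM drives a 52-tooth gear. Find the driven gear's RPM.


Gear ratio = 25:52 = 25:52
RPM_B = RPM_A × (teeth_A / teeth_B)
= 297 × (25/52)
= 142.8 RPM

142.8 RPM


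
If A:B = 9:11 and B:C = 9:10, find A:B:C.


Match B: multiply A:B by 9 → 81:99
Multiply B:C by 11 → 99:110
Combined: 81:99:110
GCD = 1
= 81:99:110

81:99:110


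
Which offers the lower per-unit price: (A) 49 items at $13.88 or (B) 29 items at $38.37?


Deal A: $13.88/49 = $0.2833/unit
Deal B: $38.37/29 = $1.3231/unit
A is cheaper per unit
= Deal A

Deal A


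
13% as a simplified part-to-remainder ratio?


13% means 13 parts out of 100; remainder = 87
Part : remainder = 13:87
GCD = 1
= 13:87

13:87


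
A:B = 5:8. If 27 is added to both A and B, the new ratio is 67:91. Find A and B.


Let A = 5k, B = 8k.
(5k + 27) / (8k + 27) = 67/91
Cross-multiply: 91(5k + 27) = 67(8k + 27)
455k + 2457 = 536k + 1809
455k - 536k = 1809 - 2457
-81k = -648
k = -648/-81 = 8
A = 5×8 = 40, B = 8×8 = 64
= A = 40, B = 64

A = 40, B = 64


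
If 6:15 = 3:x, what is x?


Cross multiply: 6 × x = 15 × 3
6x = 45
x = 45 / 6
= 7.50

7.50


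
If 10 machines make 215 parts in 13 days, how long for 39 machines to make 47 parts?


Days ∝ work / workers, so d₂ = d₁ × (m₁/m₂) × (w₂/w₁)
Workers factor (inverse): 10/39 ≈ 0.2564
Work factor (direct): 47/215 ≈ 0.2186
d₂ = 13 × 10/39 × 47/215 = (13 × 10 × 47) / (39 × 215) = 6110/8385
≈ 0.73 days

0.73 days


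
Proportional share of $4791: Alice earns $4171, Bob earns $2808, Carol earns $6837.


Total income = 4171 + 2808 + 6837 = $13816
Alice: $4791 × 4171/13816 = $1446.39
Bob: $4791 × 2808/13816 = $973.74
Carol: $4791 × 6837/13816 = $2370.88
= Alice: $1446.39, Bob: $973.74, Carol: $2370.88

Alice: $1446.39, Bob: $973.74, Carol: $2370.88


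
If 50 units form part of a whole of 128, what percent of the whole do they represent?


Percentage = (part / whole) × 100
= (50 / 128) × 100
≈ 39.06%

39.06%


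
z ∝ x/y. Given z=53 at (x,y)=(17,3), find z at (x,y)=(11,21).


z = k·x/y
Solve for k using the known point: k = z·y/x = 53×3/17 = 159/17 ≈ 9.3529
Now evaluate at x=11, y=21:
z = k × 11 / 21 = (159 × 11) / (17 × 21) = 1749/357
≈ 4.8992

4.8992


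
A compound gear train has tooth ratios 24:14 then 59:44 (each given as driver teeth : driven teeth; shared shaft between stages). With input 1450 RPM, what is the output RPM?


Stage 1: RPM_B = RPM_A × t_A/t_B = 1450 × 24/14 = 34800/14 ≈ 2485.71
B and C share a shaft → RPM_C = RPM_B
Stage 2: RPM_D = RPM_C × t_C/t_D = RPM_A × (t_A×t_C)/(t_B×t_D)
Overall ratio = (24×59)/(14×44) = 1416/616
RPM_D = 1450 × 1416/616 = 2053200/616
≈ 3333.12 RPM

3333.12 RPM


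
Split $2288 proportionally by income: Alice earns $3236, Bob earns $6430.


Total income = 3236 + 6430 = $9666
Alice: $2288 × 3236/9666 = $765.98
Bob: $2288 × 6430/9666 = $1522.02
= Alice: $765.98, Bob: $1522.02

Alice: $765.98, Bob: $1522.02


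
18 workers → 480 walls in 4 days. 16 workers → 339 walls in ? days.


Days ∝ work / workers, so d₂ = d₁ × (m₁/m₂) × (w₂/w₁)
Workers factor (inverse): 18/16 = 1.1250
Work factor (direct): 339/480 ≈ 0.7063
d₂ = 4 × 18/16 × 339/480 = (4 × 18 × 339) / (16 × 480) = 24408/7680
≈ 3.18 days

3.18 days


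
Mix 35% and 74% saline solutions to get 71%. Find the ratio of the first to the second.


Let x parts of 35% mix with y parts of 74%.
35x + 74y = 71(x + y)
35x + 74y = 71x + 71y
x(35 - 71) = y(71 - 74)
x/y = (74 - 71)/(71 - 35) = 3/36
Simplify: 1:12
= 1:12

1:12


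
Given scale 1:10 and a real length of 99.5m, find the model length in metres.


Model size = real / scale
= 99.5 / 10
= 9.9500 m

9.9500 m


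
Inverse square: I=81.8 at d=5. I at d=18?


I₁d₁² = I₂d₂²
I₂ = I₁ × (d₁/d₂)²
= 81.8 × (5/18)²
= 81.8 × 25/324
= 2045/324
≈ 6.3117

6.3117


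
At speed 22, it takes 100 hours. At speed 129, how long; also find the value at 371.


Inverse proportion: x × y = constant
k = 22 × 100 = 2200
At x=129: k/129 = 17.05
At x=371: k/371 = 5.93
= 17.05 and 5.93

17.05 and 5.93


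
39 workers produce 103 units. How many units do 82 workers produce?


Direct proportion: y/x = constant
k = 103/39 ≈ 2.6410
y₂ = k × 82 = 103 × 82 / 39 = 8446/39
≈ 216.56

216.56


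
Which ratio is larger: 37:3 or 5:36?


37/3 = 12.3333
5/36 = 0.1389
12.3333 > 0.1389, so 37:3 is greater
= 37:3

37:3


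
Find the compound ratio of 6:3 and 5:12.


Compound ratio = (6×5) : (3×12)
= 30:36
GCD = 6
= 5:6

5:6


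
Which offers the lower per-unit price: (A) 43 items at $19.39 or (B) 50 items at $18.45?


Deal A: $19.39/43 = $0.4509/unit
Deal B: $18.45/50 = $0.3690/unit
B is cheaper per unit
= Deal B

Deal B


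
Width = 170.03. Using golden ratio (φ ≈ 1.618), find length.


φ = (1 + √5) / 2 ≈ 1.618
Length = width × φ = 170.03 × 1.618 = 275.10854
≈ 275.11

275.11


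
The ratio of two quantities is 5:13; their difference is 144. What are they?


Let A = 5k, B = 13k.
13k - 5k = 144
8k = 144 → k = 144/8 = 18
A = 5×18 = 90, B = 13×18 = 234
= A = 90, B = 234

A = 90, B = 234


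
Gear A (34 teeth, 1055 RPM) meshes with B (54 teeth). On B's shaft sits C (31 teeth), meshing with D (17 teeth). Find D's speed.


Stage 1: RPM_B = RPM_A × t_A/t_B = 1055 × 34/54 = 35870/54 ≈ 664.26
B and C share a shaft → RPM_C = RPM_B
Stage 2: RPM_D = RPM_C × t_C/t_D = RPM_A × (t_A×t_C)/(t_B×t_D)
Overall ratio = (34×31)/(54×17) = 1054/918
RPM_D = 1055 × 1054/918 = 1111970/918
≈ 1211.30 RPM

1211.30 RPM


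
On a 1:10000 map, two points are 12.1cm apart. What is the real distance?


Real distance = map distance × scale
= 12.1cm × 10000
= 121000 cm = 1210.0 m
= 1.210 km

1.210 km


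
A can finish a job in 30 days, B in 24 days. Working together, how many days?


Rate of A = 1/30 per day
Rate of B = 1/24 per day
Combined rate = 1/30 + 1/24 = 54/720 = 0.0750 per day
Days = 1 / combined rate = 720/54
≈ 13.33 days

13.33 days


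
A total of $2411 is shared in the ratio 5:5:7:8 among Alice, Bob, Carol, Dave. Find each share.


Total parts = 5 + 5 + 7 + 8 = 25
Alice: 2411 × 5/25 = 482.20
Bob: 2411 × 5/25 = 482.20
Carol: 2411 × 7/25 = 675.08
Dave: 2411 × 8/25 = 771.52
= Alice: $482.20, Bob: $482.20, Carol: $675.08, Dave: $771.52

Alice: $482.20, Bob: $482.20, Carol: $675.08, Dave: $771.52


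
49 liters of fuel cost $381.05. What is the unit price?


Unit rate = total / quantity
= 381.05 / 49
= $7.78 per unit

$7.78 per unit


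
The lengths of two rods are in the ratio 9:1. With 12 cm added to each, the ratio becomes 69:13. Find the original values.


Let A = 9k, B = 1k.
(9k + 12) / (1k + 12) = 69/13
Cross-multiply: 13(9k + 12) = 69(1k + 12)
117k + 156 = 69k + 828
117k - 69k = 828 - 156
48k = 672
k = 672/48 = 14
A = 9×14 = 126, B = 1×14 = 14
= A = 126, B = 14

A = 126, B = 14


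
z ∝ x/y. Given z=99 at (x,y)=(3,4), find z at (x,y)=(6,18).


z = k·x/y
Solve for k using the known point: k = z·y/x = 99×4/3 = 396/3 = 132.0000
Now evaluate at x=6, y=18:
z = k × 6 / 18 = (396 × 6) / (3 × 18) = 2376/54
= 44.0000

44.0000


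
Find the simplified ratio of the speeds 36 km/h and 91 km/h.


Ratio = 36:91
GCD = 1
Simplified = 36:91
Time ratio (same distance) = 91:36
Speed ratio = 36:91

36:91


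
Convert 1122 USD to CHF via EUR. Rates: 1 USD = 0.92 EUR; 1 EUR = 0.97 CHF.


Step 1: 1122 USD × 0.92 = 1032.24 EUR
Step 2: 1032.24 EUR × 0.97 = 1001.27 CHF
Implied rate USD→CHF = 0.92 × 0.97 = 0.8924
= 1001.27 CHF

1001.27 CHF


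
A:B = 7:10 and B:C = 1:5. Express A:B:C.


Match B: multiply A:B by 1 → 7:10
Multiply B:C by 10 → 10:50
Combined: 7:10:50
GCD = 1
= 7:10:50

7:10:50


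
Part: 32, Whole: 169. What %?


Percentage = (part / whole) × 100
= (32 / 169) × 100
≈ 18.93%

18.93%


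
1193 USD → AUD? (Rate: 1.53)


Amount × rate = 1193 × 1.53
= 1825.29 AUD

1825.29 AUD


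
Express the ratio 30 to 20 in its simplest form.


GCD(30, 20) = 10
30/10 : 20/10
= 3:2

3:2


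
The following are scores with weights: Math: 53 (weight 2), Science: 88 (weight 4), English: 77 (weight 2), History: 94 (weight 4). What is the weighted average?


Numerator = 53×2 + 88×4 + 77×2 + 94×4
= 106 + 352 + 154 + 376
= 988
Total weight = 12
Weighted avg = 988/12
= 82.33

82.33


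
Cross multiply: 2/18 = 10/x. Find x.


Cross multiply: 2 × x = 18 × 10
2x = 180
x = 180 / 2
= 90.00

90.00


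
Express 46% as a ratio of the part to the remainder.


46% means 46 parts out of 100; remainder = 54
Part : remainder = 46:54
GCD = 2
= 23:27

23:27


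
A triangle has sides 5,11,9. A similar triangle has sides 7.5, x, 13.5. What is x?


Scale factor = 7.5/5 = 1.5
Missing side = 11 × 1.5
= 16.5

16.5


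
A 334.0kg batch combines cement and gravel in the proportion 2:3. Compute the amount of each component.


Total parts = 2 + 3 = 5
cement: 334.0 × 2/5 = 133.6kg
gravel: 334.0 × 3/5 = 200.4kg
= 133.6kg and 200.4kg

133.6kg and 200.4kg


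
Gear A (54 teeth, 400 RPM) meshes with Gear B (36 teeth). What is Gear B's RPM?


Gear ratio = 54:36 = 3:2
RPM_B = RPM_A × (teeth_A / teeth_B)
= 400 × (54/36)
= 600.0 RPM

600.0 RPM


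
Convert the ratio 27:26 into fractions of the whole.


Total parts = 27 + 26 = 53
First part: 27/53 = 27/53
Second part: 26/53 = 26/53
= 27/53 and 26/53

27/53 and 26/53


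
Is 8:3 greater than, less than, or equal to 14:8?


8/3 = 2.6667
14/8 = 1.7500
2.6667 > 1.7500, so 8:3 is greater
= greater than

greater than


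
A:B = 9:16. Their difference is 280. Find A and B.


Let A = 9k, B = 16k.
16k - 9k = 280
7k = 280 → k = 280/7 = 40
A = 9×40 = 360, B = 16×40 = 640
= A = 360, B = 640

A = 360, B = 640


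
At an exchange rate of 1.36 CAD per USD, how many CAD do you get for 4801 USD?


Amount × rate = 4801 × 1.36
= 6529.36 CAD

6529.36 CAD


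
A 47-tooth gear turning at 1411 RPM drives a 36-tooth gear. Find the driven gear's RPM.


Gear ratio = 47:36 = 47:36
RPM_B = RPM_A × (teeth_A / teeth_B)
= 1411 × (47/36)
= 1842.1 RPM

1842.1 RPM


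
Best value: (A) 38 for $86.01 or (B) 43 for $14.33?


Deal A: $86.01/38 = $2.2634/unit
Deal B: $14.33/43 = $0.3333/unit
B is cheaper per unit
= Deal B

Deal B


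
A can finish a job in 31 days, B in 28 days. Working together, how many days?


Rate of A = 1/31 per day
Rate of B = 1/28 per day
Combined rate = 1/31 + 1/28 = 59/868 ≈ 0.0680 per day
Days = 1 / combined rate = 868/59
≈ 14.71 days

14.71 days


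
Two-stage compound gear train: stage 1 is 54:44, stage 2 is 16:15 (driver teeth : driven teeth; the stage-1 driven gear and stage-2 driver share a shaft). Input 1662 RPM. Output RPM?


Stage 1: RPM_B = RPM_A × t_A/t_B = 1662 × 54/44 = 89748/44 ≈ 2039.73
B and C share a shaft → RPM_C = RPM_B
Stage 2: RPM_D = RPM_C × t_C/t_D = RPM_A × (t_A×t_C)/(t_B×t_D)
Overall ratio = (54×16)/(44×15) = 864/660
RPM_D = 1662 × 864/660 = 1435968/660
≈ 2175.71 RPM

2175.71 RPM


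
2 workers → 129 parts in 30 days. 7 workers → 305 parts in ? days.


Days ∝ work / workers, so d₂ = d₁ × (m₁/m₂) × (w₂/w₁)
Workers factor (inverse): 2/7 ≈ 0.2857
Work factor (direct): 305/129 ≈ 2.3643
d₂ = 30 × 2/7 × 305/129 = (30 × 2 × 305) / (7 × 129) = 18300/903
≈ 20.27 days

20.27 days


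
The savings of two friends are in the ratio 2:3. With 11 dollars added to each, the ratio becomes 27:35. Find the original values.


Let A = 2k, B = 3k.
(2k + 11) / (3k + 11) = 27/35
Cross-multiply: 35(2k + 11) = 27(3k + 11)
70k + 385 = 81k + 297
70k - 81k = 297 - 385
-11k = -88
k = -88/-11 = 8
A = 2×8 = 16, B = 3×8 = 24
= A = 16, B = 24

A = 16, B = 24


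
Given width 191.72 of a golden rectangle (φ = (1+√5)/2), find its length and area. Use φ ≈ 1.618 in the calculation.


φ = (1 + √5) / 2 ≈ 1.618
Length = width × φ = 191.72 × 1.618 = 310.20296
≈ 310.20
Area = width × length = 191.72 × 310.20296 = 59472.1114912 ≈ 59472.11
= Length: 310.20, Area: 59472.11

Length: 310.20, Area: 59472.11


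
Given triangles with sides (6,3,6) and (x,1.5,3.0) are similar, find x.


Scale factor = 1.5/3 = 0.5
Missing side = 6 × 0.5
= 3.0

3.0


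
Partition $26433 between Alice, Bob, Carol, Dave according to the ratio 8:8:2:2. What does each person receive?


Total parts = 8 + 8 + 2 + 2 = 20
Alice: 26433 × 8/20 = 10573.20
Bob: 26433 × 8/20 = 10573.20
Carol: 26433 × 2/20 = 2643.30
Dave: 26433 × 2/20 = 2643.30
= Alice: $10573.20, Bob: $10573.20, Carol: $2643.30, Dave: $2643.30

Alice: $10573.20, Bob: $10573.20, Carol: $2643.30, Dave: $2643.30


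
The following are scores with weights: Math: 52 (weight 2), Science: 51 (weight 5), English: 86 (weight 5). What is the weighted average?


Numerator = 52×2 + 51×5 + 86×5
= 104 + 255 + 430
= 789
Total weight = 12
Weighted avg = 789/12
= 65.75

65.75


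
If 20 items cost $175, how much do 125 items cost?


Direct proportion: y/x = constant
k = 175/20 = 8.7500
y₂ = k × 125 = 175 × 125 / 20 = 21875/20
= 1093.75

1093.75


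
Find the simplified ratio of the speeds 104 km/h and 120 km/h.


Ratio = 104:120
GCD = 8
Simplified = 13:15
Time ratio (same distance) = 15:13
Speed ratio = 13:15

13:15


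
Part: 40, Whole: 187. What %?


Percentage = (part / whole) × 100
= (40 / 187) × 100
≈ 21.39%

21.39%


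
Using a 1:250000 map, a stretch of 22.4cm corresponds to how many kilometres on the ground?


Real distance = map distance × scale
= 22.4cm × 250000
= 5600000 cm = 56000.0 m
= 56.000 km

56.000 km


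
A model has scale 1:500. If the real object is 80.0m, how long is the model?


Model size = real / scale
= 80.0 / 500
= 0.1600 m

0.1600 m


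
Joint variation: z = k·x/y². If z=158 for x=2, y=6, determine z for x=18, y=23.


z = k·x/y²
Solve for k using the known point: k = z·y²/x = 158×36/2 = 5688/2 = 2844.0000
Now evaluate at x=18, y=23:
z = k × 18 / 529 = (5688 × 18) / (2 × 529) = 102384/1058
≈ 96.7713

96.7713


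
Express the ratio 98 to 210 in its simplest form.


GCD(98, 210) = 14
98/14 : 210/14
= 7:15

7:15


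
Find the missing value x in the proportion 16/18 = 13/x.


Cross multiply: 16 × x = 18 × 13
16x = 234
x = 234 / 16
= 14.63

14.63


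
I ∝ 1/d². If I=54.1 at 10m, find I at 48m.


I₁d₁² = I₂d₂²
I₂ = I₁ × (d₁/d₂)²
= 54.1 × (10/48)²
= 54.1 × 100/2304
= 5410/2304
≈ 2.3481

2.3481


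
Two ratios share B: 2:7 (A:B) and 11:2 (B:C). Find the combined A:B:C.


Match B: multiply A:B by 11 → 22:77
Multiply B:C by 7 → 77:14
Combined: 22:77:14
GCD = 1
= 22:77:14

22:77:14


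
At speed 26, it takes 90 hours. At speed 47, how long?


Inverse proportion: x × y = constant
k = 26 × 90 = 2340
y₂ = k / 47 = 2340 / 47
= 49.79

49.79


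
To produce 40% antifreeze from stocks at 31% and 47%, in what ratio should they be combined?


Let x parts of 31% mix with y parts of 47%.
31x + 47y = 40(x + y)
31x + 47y = 40x + 40y
x(31 - 40) = y(40 - 47)
x/y = (47 - 40)/(40 - 31) = 7/9
Simplify: 7:9
= 7:9

7:9


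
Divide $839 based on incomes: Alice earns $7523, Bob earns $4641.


Total income = 7523 + 4641 = $12164
Alice: $839 × 7523/12164 = $518.89
Bob: $839 × 4641/12164 = $320.11
= Alice: $518.89, Bob: $320.11

Alice: $518.89, Bob: $320.11


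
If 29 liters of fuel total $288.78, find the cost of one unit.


Unit rate = total / quantity
= 288.78 / 29
= $9.96 per unit

$9.96 per unit


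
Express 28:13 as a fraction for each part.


Total parts = 28 + 13 = 41
First part: 28/41 = 28/41
Second part: 13/41 = 13/41
= 28/41 and 13/41

28/41 and 13/41


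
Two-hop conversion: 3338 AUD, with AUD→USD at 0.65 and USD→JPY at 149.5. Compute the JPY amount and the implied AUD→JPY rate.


Step 1: 3338 AUD × 0.65 = 2169.70 USD
Step 2: 2169.70 USD × 149.5 = 324370.15 JPY
Implied rate AUD→JPY = 0.65 × 149.5 = 97.1750
= 324370.15 JPY; implied rate 97.1750 JPY/AUD

324370.15 JPY; implied rate 97.1750 JPY/AUD


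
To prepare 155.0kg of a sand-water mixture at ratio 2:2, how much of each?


Total parts = 2 + 2 = 4
sand: 155.0 × 2/4 = 77.5kg
water: 155.0 × 2/4 = 77.5kg
= 77.5kg and 77.5kg

77.5kg and 77.5kg


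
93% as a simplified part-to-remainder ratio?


93% means 93 parts out of 100; remainder = 7
Part : remainder = 93:7
GCD = 1
= 93:7

93:7


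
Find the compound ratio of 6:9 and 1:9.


Compound ratio = (6×1) : (9×9)
= 6:81
GCD = 3
= 2:27

2:27


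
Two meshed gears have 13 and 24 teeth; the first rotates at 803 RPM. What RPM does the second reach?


Gear ratio = 13:24 = 13:24
RPM_B = RPM_A × (teeth_A / teeth_B)
= 803 × (13/24)
= 435.0 RPM

435.0 RPM


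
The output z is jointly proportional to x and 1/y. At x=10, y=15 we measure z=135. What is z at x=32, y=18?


z = k·x/y
Solve for k using the known point: k = z·y/x = 135×15/10 = 2025/10 = 202.5000
Now evaluate at x=32, y=18:
z = k × 32 / 18 = (2025 × 32) / (10 × 18) = 64800/180
= 360.0000

360.0000


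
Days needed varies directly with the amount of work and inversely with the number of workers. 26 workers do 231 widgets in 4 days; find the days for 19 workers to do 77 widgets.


Days ∝ work / workers, so d₂ = d₁ × (m₁/m₂) × (w₂/w₁)
Workers factor (inverse): 26/19 ≈ 1.3684
Work factor (direct): 77/231 ≈ 0.3333
d₂ = 4 × 26/19 × 77/231 = (4 × 26 × 77) / (19 × 231) = 8008/4389
≈ 1.82 days

1.82 days


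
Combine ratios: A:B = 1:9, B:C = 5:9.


Match B: multiply A:B by 5 → 5:45
Multiply B:C by 9 → 45:81
Combined: 5:45:81
GCD = 1
= 5:45:81

5:45:81


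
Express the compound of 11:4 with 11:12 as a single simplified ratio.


Compound ratio = (11×11) : (4×12)
= 121:48
GCD = 1
= 121:48

121:48


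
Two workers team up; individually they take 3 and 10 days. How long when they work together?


Rate of A = 1/3 per day
Rate of B = 1/10 per day
Combined rate = 1/3 + 1/10 = 13/30 ≈ 0.4333 per day
Days = 1 / combined rate = 30/13
≈ 2.31 days

2.31 days


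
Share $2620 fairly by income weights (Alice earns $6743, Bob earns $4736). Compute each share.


Total income = 6743 + 4736 = $11479
Alice: $2620 × 6743/11479 = $1539.04
Bob: $2620 × 4736/11479 = $1080.96
= Alice: $1539.04, Bob: $1080.96

Alice: $1539.04, Bob: $1080.96


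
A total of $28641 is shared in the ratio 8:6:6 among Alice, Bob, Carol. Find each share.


Total parts = 8 + 6 + 6 = 20
Alice: 28641 × 8/20 = 11456.40
Bob: 28641 × 6/20 = 8592.30
Carol: 28641 × 6/20 = 8592.30
= Alice: $11456.40, Bob: $8592.30, Carol: $8592.30

Alice: $11456.40, Bob: $8592.30, Carol: $8592.30


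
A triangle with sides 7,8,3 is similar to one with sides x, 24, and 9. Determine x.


Scale factor = 24/8 = 3
Missing side = 7 × 3
= 21.0

21.0


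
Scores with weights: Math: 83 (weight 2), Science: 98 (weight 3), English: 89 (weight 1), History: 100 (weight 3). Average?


Numerator = 83×2 + 98×3 + 89×1 + 100×3
= 166 + 294 + 89 + 300
= 849
Total weight = 9
Weighted avg = 849/9
= 94.33

94.33


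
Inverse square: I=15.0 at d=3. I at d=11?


I₁d₁² = I₂d₂²
I₂ = I₁ × (d₁/d₂)²
= 15.0 × (3/11)²
= 15.0 × 9/121
= 135/121
≈ 1.1157

1.1157


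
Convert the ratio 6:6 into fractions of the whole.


Total parts = 6 + 6 = 12
First part: 6/12 = 1/2
Second part: 6/12 = 1/2
= 1/2 and 1/2

1/2 and 1/2


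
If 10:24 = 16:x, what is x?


Cross multiply: 10 × x = 24 × 16
10x = 384
x = 384 / 10
= 38.40

38.40


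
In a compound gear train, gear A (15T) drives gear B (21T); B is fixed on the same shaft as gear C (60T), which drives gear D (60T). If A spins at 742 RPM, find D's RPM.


Stage 1: RPM_B = RPM_A × t_A/t_B = 742 × 15/21 = 11130/21 = 530.00
B and C share a shaft → RPM_C = RPM_B
Stage 2: RPM_D = RPM_C × t_C/t_D = RPM_A × (t_A×t_C)/(t_B×t_D)
Overall ratio = (15×60)/(21×60) = 900/1260
RPM_D = 742 × 900/1260 = 667800/1260
= 530.00 RPM

530.00 RPM


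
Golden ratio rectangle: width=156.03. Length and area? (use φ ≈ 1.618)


φ = (1 + √5) / 2 ≈ 1.618
Length = width × φ = 156.03 × 1.618 = 252.45654
≈ 252.46
Area = width × length = 156.03 × 252.45654 = 39390.7939362 ≈ 39390.79
= Length: 252.46, Area: 39390.79

Length: 252.46, Area: 39390.79


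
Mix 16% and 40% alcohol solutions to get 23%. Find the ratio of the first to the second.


Let x parts of 16% mix with y parts of 40%.
16x + 40y = 23(x + y)
16x + 40y = 23x + 23y
x(16 - 23) = y(23 - 40)
x/y = (40 - 23)/(23 - 16) = 17/7
Simplify: 17:7
= 17:7

17:7


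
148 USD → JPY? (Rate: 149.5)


Amount × rate = 148 × 149.5
= 22126.00 JPY

22126.00 JPY


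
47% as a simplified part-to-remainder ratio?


47% means 47 parts out of 100; remainder = 53
Part : remainder = 47:53
GCD = 1
= 47:53

47:53


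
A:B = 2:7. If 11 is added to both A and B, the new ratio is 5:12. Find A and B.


Let A = 2k, B = 7k.
(2k + 11) / (7k + 11) = 5/12
Cross-multiply: 12(2k + 11) = 5(7k + 11)
24k + 132 = 35k + 55
24k - 35k = 55 - 132
-11k = -77
k = -77/-11 = 7
A = 2×7 = 14, B = 7×7 = 49
= A = 14, B = 49

A = 14, B = 49


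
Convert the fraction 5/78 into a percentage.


Percentage = (part / whole) × 100
= (5 / 78) × 100
≈ 6.41%

6.41%


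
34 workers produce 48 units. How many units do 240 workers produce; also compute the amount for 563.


Direct proportion: y/x = constant
k = 48/34 ≈ 1.4118
y at x=240: k × 240 = 48 × 240 / 34 = 11520/34 ≈ 338.82
y at x=563: k × 563 = 48 × 563 / 34 = 27024/34 ≈ 794.82
= 338.82 and 794.82

338.82 and 794.82


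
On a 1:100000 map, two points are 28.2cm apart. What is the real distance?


Real distance = map distance × scale
= 28.2cm × 100000
= 2820000 cm = 28200.0 m
= 28.200 km

28.200 km


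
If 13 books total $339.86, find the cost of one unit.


Unit rate = total / quantity
= 339.86 / 13
= $26.14 per unit

$26.14 per unit


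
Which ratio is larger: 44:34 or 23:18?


44/34 = 1.2941
23/18 = 1.2778
1.2941 > 1.2778, so 44:34 is greater
= 44:34

44:34


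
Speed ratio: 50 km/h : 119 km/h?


Ratio = 50:119
GCD = 1
Simplified = 50:119
Time ratio (same distance) = 119:50
Speed ratio = 50:119

50:119


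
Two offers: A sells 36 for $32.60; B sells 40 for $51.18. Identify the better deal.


Deal A: $32.60/36 = $0.9056/unit
Deal B: $51.18/40 = $1.2795/unit
A is cheaper per unit
= Deal A

Deal A


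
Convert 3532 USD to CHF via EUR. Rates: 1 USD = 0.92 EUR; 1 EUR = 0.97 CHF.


Step 1: 3532 USD × 0.92 = 3249.44 EUR
Step 2: 3249.44 EUR × 0.97 = 3151.96 CHF
Implied rate USD→CHF = 0.92 × 0.97 = 0.8924
= 3151.96 CHF

3151.96 CHF


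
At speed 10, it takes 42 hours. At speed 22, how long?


Inverse proportion: x × y = constant
k = 10 × 42 = 420
y₂ = k / 22 = 420 / 22
= 19.09

19.09


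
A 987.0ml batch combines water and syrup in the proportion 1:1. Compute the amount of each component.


Total parts = 1 + 1 = 2
water: 987.0 × 1/2 = 493.5ml
syrup: 987.0 × 1/2 = 493.5ml
= 493.5ml and 493.5ml

493.5ml and 493.5ml


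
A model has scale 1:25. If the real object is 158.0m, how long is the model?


Model size = real / scale
= 158.0 / 25
= 6.3200 m

6.3200 m


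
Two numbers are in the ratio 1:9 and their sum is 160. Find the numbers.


Let A = 1k, B = 9k.
1k + 9k = 160
10k = 160 → k = 160/10 = 16
A = 1×16 = 16, B = 9×16 = 144
= A = 16, B = 144

A = 16, B = 144


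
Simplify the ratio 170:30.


GCD(170, 30) = 10
170/10 : 30/10
= 17:3

17:3


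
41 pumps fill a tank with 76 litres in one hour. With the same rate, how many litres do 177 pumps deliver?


Direct proportion: y/x = constant
k = 76/41 ≈ 1.8537
y₂ = k × 177 = 76 × 177 / 41 = 13452/41
≈ 328.10

328.10


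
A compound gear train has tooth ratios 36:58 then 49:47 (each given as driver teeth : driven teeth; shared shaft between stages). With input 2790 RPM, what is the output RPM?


Stage 1: RPM_B = RPM_A × t_A/t_B = 2790 × 36/58 = 100440/58 ≈ 1731.72
B and C share a shaft → RPM_C = RPM_B
Stage 2: RPM_D = RPM_C × t_C/t_D = RPM_A × (t_A×t_C)/(t_B×t_D)
Overall ratio = (36×49)/(58×47) = 1764/2726
RPM_D = 2790 × 1764/2726 = 4921560/2726
≈ 1805.41 RPM

1805.41 RPM


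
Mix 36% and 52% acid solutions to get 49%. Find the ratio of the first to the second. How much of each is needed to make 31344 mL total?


Let x parts of 36% mix with y parts of 52%.
36x + 52y = 49(x + y)
36x + 52y = 49x + 49y
x(36 - 49) = y(49 - 52)
x/y = (52 - 49)/(49 - 36) = 3/13
Simplify: 3:13
Total parts = 16; one part = 31344/16 = 1959.00 mL
36% solution: 3×1959.00 = 5877.00 mL
52% solution: 13×1959.00 = 25467.00 mL
= ratio 3:13; 5877.00 mL and 25467.00 mL

ratio 3:13; 5877.00 mL and 25467.00 mL


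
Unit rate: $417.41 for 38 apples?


Unit rate = total / quantity
= 417.41 / 38
= $10.98 per unit

$10.98 per unit


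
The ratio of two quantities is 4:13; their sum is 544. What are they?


Let A = 4k, B = 13k.
4k + 13k = 544
17k = 544 → k = 544/17 = 32
A = 4×32 = 128, B = 13×32 = 416
= A = 128, B = 416

A = 128, B = 416


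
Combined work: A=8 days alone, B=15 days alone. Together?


Rate of A = 1/8 per day
Rate of B = 1/15 per day
Combined rate = 1/8 + 1/15 = 23/120 ≈ 0.1917 per day
Days = 1 / combined rate = 120/23
≈ 5.22 days

5.22 days


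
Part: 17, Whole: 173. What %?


Percentage = (part / whole) × 100
= (17 / 173) × 100
≈ 9.83%

9.83%


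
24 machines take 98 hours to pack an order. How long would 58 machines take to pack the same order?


Inverse proportion: x × y = constant
k = 24 × 98 = 2352
y₂ = k / 58 = 2352 / 58
= 40.55

40.55


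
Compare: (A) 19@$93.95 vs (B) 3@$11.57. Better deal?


Deal A: $93.95/19 = $4.9447/unit
Deal B: $11.57/3 = $3.8567/unit
B is cheaper per unit
= Deal B

Deal B


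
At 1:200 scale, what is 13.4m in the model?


Model size = real / scale
= 13.4 / 200
= 0.0670 m

0.0670 m


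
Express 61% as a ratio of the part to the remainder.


61% means 61 parts out of 100; remainder = 39
Part : remainder = 61:39
GCD = 1
= 61:39

61:39


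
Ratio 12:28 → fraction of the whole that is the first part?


Total parts = 12 + 28 = 40
First part: 12/40 = 3/10
= 3/10

3/10


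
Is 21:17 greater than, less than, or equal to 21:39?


21/17 = 1.2353
21/39 = 0.5385
1.2353 > 0.5385, so 21:17 is greater
= greater than

greater than


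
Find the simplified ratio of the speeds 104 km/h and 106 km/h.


Ratio = 104:106
GCD = 2
Simplified = 52:53
Time ratio (same distance) = 53:52
Speed ratio = 52:53

52:53


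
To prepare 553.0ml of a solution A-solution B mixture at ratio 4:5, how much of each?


Total parts = 4 + 5 = 9
solution A: 553.0 × 4/9 = 245.8ml
solution B: 553.0 × 5/9 = 307.2ml
= 245.8ml and 307.2ml

245.8ml and 307.2ml


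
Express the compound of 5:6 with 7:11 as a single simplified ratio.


Compound ratio = (5×7) : (6×11)
= 35:66
GCD = 1
= 35:66

35:66


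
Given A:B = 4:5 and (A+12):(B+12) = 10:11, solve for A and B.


Let A = 4k, B = 5k.
(4k + 12) / (5k + 12) = 10/11
Cross-multiply: 11(4k + 12) = 10(5k + 12)
44k + 132 = 50k + 120
44k - 50k = 120 - 132
-6k = -12
k = -12/-6 = 2
A = 4×2 = 8, B = 5×2 = 10
= A = 8, B = 10

A = 8, B = 10


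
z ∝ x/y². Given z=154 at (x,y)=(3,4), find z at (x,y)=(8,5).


z = k·x/y²
Solve for k using the known point: k = z·y²/x = 154×16/3 = 2464/3 ≈ 821.3333
Now evaluate at x=8, y=5:
z = k × 8 / 25 = (2464 × 8) / (3 × 25) = 19712/75
≈ 262.8267

262.8267


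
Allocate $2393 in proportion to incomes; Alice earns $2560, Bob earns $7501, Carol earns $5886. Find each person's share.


Total income = 2560 + 7501 + 5886 = $15947
Alice: $2393 × 2560/15947 = $384.15
Bob: $2393 × 7501/15947 = $1125.60
Carol: $2393 × 5886/15947 = $883.25
= Alice: $384.15, Bob: $1125.60, Carol: $883.25

Alice: $384.15, Bob: $1125.60, Carol: $883.25


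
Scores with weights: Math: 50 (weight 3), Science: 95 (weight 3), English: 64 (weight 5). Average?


Numerator = 50×3 + 95×3 + 64×5
= 150 + 285 + 320
= 755
Total weight = 11
Weighted avg = 755/11
= 68.64

68.64


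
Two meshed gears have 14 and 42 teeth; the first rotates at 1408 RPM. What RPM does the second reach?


Gear ratio = 14:42 = 1:3
RPM_B = RPM_A × (teeth_A / teeth_B)
= 1408 × (14/42)
= 469.3 RPM

469.3 RPM


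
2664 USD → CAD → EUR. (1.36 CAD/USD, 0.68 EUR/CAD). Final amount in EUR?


Step 1: 2664 USD × 1.36 = 3623.04 CAD
Step 2: 3623.04 CAD × 0.68 = 2463.67 EUR
Implied rate USD→EUR = 1.36 × 0.68 = 0.9248
= 2463.67 EUR

2463.67 EUR


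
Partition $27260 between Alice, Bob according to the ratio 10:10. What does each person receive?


Total parts = 10 + 10 = 20
Alice: 27260 × 10/20 = 13630.00
Bob: 27260 × 10/20 = 13630.00
= Alice: $13630.00, Bob: $13630.00

Alice: $13630.00, Bob: $13630.00


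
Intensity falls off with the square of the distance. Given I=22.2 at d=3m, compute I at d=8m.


I₁d₁² = I₂d₂²
I₂ = I₁ × (d₁/d₂)²
= 22.2 × (3/8)²
= 22.2 × 9/64
= 199.8/64
≈ 3.1219

3.1219


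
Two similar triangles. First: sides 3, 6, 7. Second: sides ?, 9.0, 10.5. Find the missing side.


Scale factor = 9.0/6 = 1.5
Missing side = 3 × 1.5
= 4.5

4.5


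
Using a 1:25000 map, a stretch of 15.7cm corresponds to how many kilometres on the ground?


Real distance = map distance × scale
= 15.7cm × 25000
= 392500 cm = 3925.0 m
= 3.925 km

3.925 km


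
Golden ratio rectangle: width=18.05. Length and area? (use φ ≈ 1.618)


φ = (1 + √5) / 2 ≈ 1.618
Length = width × φ = 18.05 × 1.618 = 29.2049
≈ 29.20
Area = width × length = 18.05 × 29.2049 = 527.148445 ≈ 527.15
= Length: 29.20, Area: 527.15

Length: 29.20, Area: 527.15


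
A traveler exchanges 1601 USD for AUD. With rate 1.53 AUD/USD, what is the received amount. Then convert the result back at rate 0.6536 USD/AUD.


Amount × rate = 1601 × 1.53 = 2449.53 AUD
Round-trip: 2449.53 × 0.6536 = 1601.01 USD
= 2449.53 AUD, then 1601.01 USD

2449.53 AUD, then 1601.01 USD


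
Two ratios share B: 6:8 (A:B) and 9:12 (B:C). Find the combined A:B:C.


Match B: multiply A:B by 9 → 54:72
Multiply B:C by 8 → 72:96
Combined: 54:72:96
GCD = 6
= 9:12:16

9:12:16


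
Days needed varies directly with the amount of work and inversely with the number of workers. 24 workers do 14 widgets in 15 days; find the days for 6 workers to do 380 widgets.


Days ∝ work / workers, so d₂ = d₁ × (m₁/m₂) × (w₂/w₁)
Workers factor (inverse): 24/6 = 4.0000
Work factor (direct): 380/14 ≈ 27.1429
d₂ = 15 × 24/6 × 380/14 = (15 × 24 × 380) / (6 × 14) = 136800/84
≈ 1628.57 days

1628.57 days


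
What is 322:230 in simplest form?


GCD(322, 230) = 46
322/46 : 230/46
= 7:5

7:5


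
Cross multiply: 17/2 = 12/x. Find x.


Cross multiply: 17 × x = 2 × 12
17x = 24
x = 24 / 17
= 1.41

1.41


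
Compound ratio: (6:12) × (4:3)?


Compound ratio = (6×4) : (12×3)
= 24:36
GCD = 12
= 2:3

2:3


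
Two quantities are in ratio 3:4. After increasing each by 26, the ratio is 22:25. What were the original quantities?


Let A = 3k, B = 4k.
(3k + 26) / (4k + 26) = 22/25
Cross-multiply: 25(3k + 26) = 22(4k + 26)
75k + 650 = 88k + 572
75k - 88k = 572 - 650
-13k = -78
k = -78/-13 = 6
A = 3×6 = 18, B = 4×6 = 24
= A = 18, B = 24

A = 18, B = 24


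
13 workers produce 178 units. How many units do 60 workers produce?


Direct proportion: y/x = constant
k = 178/13 ≈ 13.6923
y₂ = k × 60 = 178 × 60 / 13 = 10680/13
≈ 821.54

821.54


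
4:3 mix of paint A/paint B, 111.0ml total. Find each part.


Total parts = 4 + 3 = 7
paint A: 111.0 × 4/7 = 63.4ml
paint B: 111.0 × 3/7 = 47.6ml
= 63.4ml and 47.6ml

63.4ml and 47.6ml


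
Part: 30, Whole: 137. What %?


Percentage = (part / whole) × 100
= (30 / 137) × 100
≈ 21.90%

21.90%


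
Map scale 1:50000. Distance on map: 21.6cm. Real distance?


Real distance = map distance × scale
= 21.6cm × 50000
= 1080000 cm = 10800.0 m
= 10.800 km

10.800 km


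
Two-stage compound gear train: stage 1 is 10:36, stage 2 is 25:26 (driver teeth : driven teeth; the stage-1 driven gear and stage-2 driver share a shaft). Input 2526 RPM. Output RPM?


Stage 1: RPM_B = RPM_A × t_A/t_B = 2526 × 10/36 = 25260/36 ≈ 701.67
B and C share a shaft → RPM_C = RPM_B
Stage 2: RPM_D = RPM_C × t_C/t_D = RPM_A × (t_A×t_C)/(t_B×t_D)
Overall ratio = (10×25)/(36×26) = 250/936
RPM_D = 2526 × 250/936 = 631500/936
≈ 674.68 RPM

674.68 RPM


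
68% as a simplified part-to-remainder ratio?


68% means 68 parts out of 100; remainder = 32
Part : remainder = 68:32
GCD = 4
= 17:8

17:8


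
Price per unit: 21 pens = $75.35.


Unit rate = total / quantity
= 75.35 / 21
= $3.59 per unit

$3.59 per unit
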